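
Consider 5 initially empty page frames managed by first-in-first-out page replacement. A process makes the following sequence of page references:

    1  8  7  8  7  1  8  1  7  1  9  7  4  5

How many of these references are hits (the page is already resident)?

1 → miss, frames (1)
8 → miss, frames (1 8)
7 → miss, frames (1 8 7)
8 → hit
7 → hit
1 → hit
8 → hit
1 → hit
7 → hit
1 → hit
9 → miss, frames (1 8 7 9)
7 → hit
4 → miss, frames (1 8 7 9 4)
5 → miss, evict 1, frames (8 7 9 4 5)
Hits: 8.

8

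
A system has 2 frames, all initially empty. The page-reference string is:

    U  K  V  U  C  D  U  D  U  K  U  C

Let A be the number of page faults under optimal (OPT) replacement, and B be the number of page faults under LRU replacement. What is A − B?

-2

Under OPT: F F F . F F . . . F . F → 7 faults.
Under LRU: F F F F F F F . . F . F → 9 faults.
A − B = 7 − 9 = -2.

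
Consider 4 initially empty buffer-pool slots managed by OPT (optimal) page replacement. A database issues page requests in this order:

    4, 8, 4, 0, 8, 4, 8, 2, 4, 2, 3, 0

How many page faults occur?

4 -> fault, frames {4}
8 -> fault, frames {4,8}
4 -> hit
0 -> fault, frames {4,8,0}
8 -> hit
4 -> hit
8 -> hit
2 -> fault, frames {4,8,0,2}
4 -> hit
2 -> hit
3 -> fault, evict 2, frames {4,8,0,3}
0 -> hit
Page faults: 5.

5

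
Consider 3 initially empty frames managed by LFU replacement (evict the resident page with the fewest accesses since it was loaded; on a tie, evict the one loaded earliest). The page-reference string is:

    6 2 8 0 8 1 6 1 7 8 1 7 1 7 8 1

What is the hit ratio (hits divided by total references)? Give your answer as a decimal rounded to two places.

6: miss, frames (6)
2: miss, frames (6 2)
8: miss, frames (6 2 8)
0: miss, evict 6, frames (2 8 0)
8: hit
1: miss, evict 2, frames (8 0 1)
6: miss, evict 0, frames (8 1 6)
1: hit
7: miss, evict 6, frames (8 1 7)
8: hit
1: hit
7: hit
1: hit
7: hit
8: hit
1: hit
Hits: 9 of 16 references → 9/16 = 0.5625.

0.56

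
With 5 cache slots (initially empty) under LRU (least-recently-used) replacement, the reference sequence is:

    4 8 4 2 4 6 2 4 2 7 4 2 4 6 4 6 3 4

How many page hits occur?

12

4: fault, frames [4]
8: fault, frames [4, 8]
4: hit
2: fault, frames [8, 4, 2]
4: hit
6: fault, frames [8, 2, 4, 6]
2: hit
4: hit
2: hit
7: fault, frames [8, 6, 4, 2, 7]
4: hit
2: hit
4: hit
6: hit
4: hit
6: hit
3: fault, evict 8, frames [7, 2, 4, 6, 3]
4: hit
Hits: 12.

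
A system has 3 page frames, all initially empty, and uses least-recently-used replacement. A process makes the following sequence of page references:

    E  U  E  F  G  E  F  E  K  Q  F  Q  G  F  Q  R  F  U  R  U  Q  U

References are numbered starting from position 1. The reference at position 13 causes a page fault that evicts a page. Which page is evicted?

K

pos 1: E: fault, frames (E)
pos 2: U: fault, frames (E U)
pos 3: E: hit
pos 4: F: fault, frames (U E F)
pos 5: G: fault, evict U, frames (E F G)
pos 6: E: hit
pos 7: F: hit
pos 8: E: hit
pos 9: K: fault, evict G, frames (F E K)
pos 10: Q: fault, evict F, frames (E K Q)
pos 11: F: fault, evict E, frames (K Q F)
pos 12: Q: hit
pos 13: G: fault, evict K, frames (F Q G)
At position 13, page K is evicted.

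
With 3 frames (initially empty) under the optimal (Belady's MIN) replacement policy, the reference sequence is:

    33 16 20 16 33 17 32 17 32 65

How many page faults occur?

6

33: miss, frames [33]
16: miss, frames [33, 16]
20: miss, frames [33, 16, 20]
16: hit
33: hit
17: miss, evict 20, frames [33, 16, 17]
32: miss, evict 16, frames [33, 17, 32]
17: hit
32: hit
65: miss, evict 32, frames [33, 17, 65]
Page faults: 6.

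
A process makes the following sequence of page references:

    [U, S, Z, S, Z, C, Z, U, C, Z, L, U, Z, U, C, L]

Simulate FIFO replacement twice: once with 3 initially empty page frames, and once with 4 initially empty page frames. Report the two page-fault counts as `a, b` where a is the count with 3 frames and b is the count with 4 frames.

3 frames: F F F . . F . F . . F . F . F . → 8 faults.
4 frames: F F F . . F . . . . F F . . . . → 6 faults.
6 < 8: adding a frame reduced faults, as is typical.

8, 6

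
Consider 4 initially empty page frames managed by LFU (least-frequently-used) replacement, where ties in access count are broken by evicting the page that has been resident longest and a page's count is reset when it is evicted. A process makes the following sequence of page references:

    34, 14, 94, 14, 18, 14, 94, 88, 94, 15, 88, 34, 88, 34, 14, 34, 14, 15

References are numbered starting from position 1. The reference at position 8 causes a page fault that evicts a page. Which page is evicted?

34

pos 1: 34: miss, frames (34)
pos 2: 14: miss, frames (34 14)
pos 3: 94: miss, frames (34 14 94)
pos 4: 14: hit
pos 5: 18: miss, frames (34 14 94 18)
pos 6: 14: hit
pos 7: 94: hit
pos 8: 88: miss, evict 34, frames (14 94 18 88)
At position 8, page 34 is evicted.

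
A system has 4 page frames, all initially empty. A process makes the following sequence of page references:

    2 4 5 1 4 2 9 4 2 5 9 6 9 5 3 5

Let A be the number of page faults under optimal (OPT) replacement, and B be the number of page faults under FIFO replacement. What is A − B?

Under OPT: F F F F . . F . . . . F . . F . → 7 faults.
Under FIFO: F F F F . . F . F . . F . F F . → 9 faults.
A − B = 7 − 9 = -2.

-2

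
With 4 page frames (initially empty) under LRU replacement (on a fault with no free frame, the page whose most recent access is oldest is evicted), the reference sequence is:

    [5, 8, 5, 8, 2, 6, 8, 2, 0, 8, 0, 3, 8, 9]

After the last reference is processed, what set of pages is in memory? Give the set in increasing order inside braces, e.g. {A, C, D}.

{0, 3, 8, 9}

5 -> miss, frames {5}
8 -> miss, frames {5,8}
5 -> hit
8 -> hit
2 -> miss, frames {5,8,2}
6 -> miss, frames {5,8,2,6}
8 -> hit
2 -> hit
0 -> miss, evict 5, frames {6,8,2,0}
8 -> hit
0 -> hit
3 -> miss, evict 6, frames {2,8,0,3}
8 -> hit
9 -> miss, evict 2, frames {0,3,8,9}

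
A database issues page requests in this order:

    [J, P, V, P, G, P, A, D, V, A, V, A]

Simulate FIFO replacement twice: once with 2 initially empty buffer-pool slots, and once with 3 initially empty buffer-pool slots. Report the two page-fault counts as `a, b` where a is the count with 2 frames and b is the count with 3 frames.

9, 7

2 frames: F F F . F F F F F F . . → 9 faults.
3 frames: F F F . F . F F F . . . → 7 faults.
7 < 9: adding a frame reduced faults, as is typical.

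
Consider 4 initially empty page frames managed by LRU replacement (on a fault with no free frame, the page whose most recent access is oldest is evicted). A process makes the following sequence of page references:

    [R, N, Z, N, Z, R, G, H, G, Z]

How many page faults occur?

5

R: miss, frames {R}
N: miss, frames {R,N}
Z: miss, frames {R,N,Z}
N: hit
Z: hit
R: hit
G: miss, frames {N,Z,R,G}
H: miss, evict N, frames {Z,R,G,H}
G: hit
Z: hit
Page faults: 5.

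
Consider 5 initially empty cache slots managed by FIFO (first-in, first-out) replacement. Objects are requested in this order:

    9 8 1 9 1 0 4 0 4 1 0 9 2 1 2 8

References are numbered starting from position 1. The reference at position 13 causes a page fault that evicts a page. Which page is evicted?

9

pos 1: 9 -> miss, frames (9)
pos 2: 8 -> miss, frames (9 8)
pos 3: 1 -> miss, frames (9 8 1)
pos 4: 9 -> hit
pos 5: 1 -> hit
pos 6: 0 -> miss, frames (9 8 1 0)
pos 7: 4 -> miss, frames (9 8 1 0 4)
pos 8: 0 -> hit
pos 9: 4 -> hit
pos 10: 1 -> hit
pos 11: 0 -> hit
pos 12: 9 -> hit
pos 13: 2 -> miss, evict 9, frames (8 1 0 4 2)
At position 13, page 9 is evicted.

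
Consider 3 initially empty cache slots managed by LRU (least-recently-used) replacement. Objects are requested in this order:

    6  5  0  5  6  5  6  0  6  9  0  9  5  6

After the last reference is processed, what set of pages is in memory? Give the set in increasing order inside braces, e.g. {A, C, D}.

{5, 6, 9}

6 → miss, frames {6}
5 → miss, frames {6,5}
0 → miss, frames {6,5,0}
5 → hit
6 → hit
5 → hit
6 → hit
0 → hit
6 → hit
9 → miss, evict 5, frames {0,6,9}
0 → hit
9 → hit
5 → miss, evict 6, frames {0,9,5}
6 → miss, evict 0, frames {9,5,6}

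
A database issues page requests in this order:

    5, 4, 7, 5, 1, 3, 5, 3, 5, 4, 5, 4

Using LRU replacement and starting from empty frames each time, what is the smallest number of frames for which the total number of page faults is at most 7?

f=1: 12 faults
f=2: 8 faults
f=3: 6 faults
f=4: 6 faults
f=5: 5 faults
Smallest f with faults ≤ 7 is 3.

3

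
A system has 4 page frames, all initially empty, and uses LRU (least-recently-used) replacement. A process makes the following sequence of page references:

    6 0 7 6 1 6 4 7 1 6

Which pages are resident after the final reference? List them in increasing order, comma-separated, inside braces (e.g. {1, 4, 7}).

{1, 4, 6, 7}

6 → fault, frames [6]
0 → fault, frames [6, 0]
7 → fault, frames [6, 0, 7]
6 → hit
1 → fault, frames [0, 7, 6, 1]
6 → hit
4 → fault, evict 0, frames [7, 1, 6, 4]
7 → hit
1 → hit
6 → hit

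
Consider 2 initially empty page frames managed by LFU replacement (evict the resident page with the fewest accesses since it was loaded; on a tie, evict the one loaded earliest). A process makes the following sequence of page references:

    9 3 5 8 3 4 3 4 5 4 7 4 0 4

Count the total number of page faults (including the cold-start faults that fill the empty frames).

9

9: miss, frames {9}
3: miss, frames {9,3}
5: miss, evict 9, frames {3,5}
8: miss, evict 3, frames {5,8}
3: miss, evict 5, frames {8,3}
4: miss, evict 8, frames {3,4}
3: hit
4: hit
5: miss, evict 3, frames {4,5}
4: hit
7: miss, evict 5, frames {4,7}
4: hit
0: miss, evict 7, frames {4,0}
4: hit
Page faults: 9.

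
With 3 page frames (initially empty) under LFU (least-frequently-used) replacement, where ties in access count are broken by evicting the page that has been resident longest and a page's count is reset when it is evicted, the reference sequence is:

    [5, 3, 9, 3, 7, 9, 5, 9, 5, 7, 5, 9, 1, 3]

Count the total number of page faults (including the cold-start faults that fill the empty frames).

5 -> miss, frames (5)
3 -> miss, frames (5 3)
9 -> miss, frames (5 3 9)
3 -> hit
7 -> miss, evict 5, frames (3 9 7)
9 -> hit
5 -> miss, evict 7, frames (3 9 5)
9 -> hit
5 -> hit
7 -> miss, evict 3, frames (9 5 7)
5 -> hit
9 -> hit
1 -> miss, evict 7, frames (9 5 1)
3 -> miss, evict 1, frames (9 5 3)
Page faults: 8.

8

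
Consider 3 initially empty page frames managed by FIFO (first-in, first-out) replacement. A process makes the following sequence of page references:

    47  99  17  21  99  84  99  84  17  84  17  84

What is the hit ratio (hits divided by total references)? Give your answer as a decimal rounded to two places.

47: fault, frames [47]
99: fault, frames [47, 99]
17: fault, frames [47, 99, 17]
21: fault, evict 47, frames [99, 17, 21]
99: hit
84: fault, evict 99, frames [17, 21, 84]
99: fault, evict 17, frames [21, 84, 99]
84: hit
17: fault, evict 21, frames [84, 99, 17]
84: hit
17: hit
84: hit
Hits: 5 of 12 references → 5/12 = 0.4167.

0.42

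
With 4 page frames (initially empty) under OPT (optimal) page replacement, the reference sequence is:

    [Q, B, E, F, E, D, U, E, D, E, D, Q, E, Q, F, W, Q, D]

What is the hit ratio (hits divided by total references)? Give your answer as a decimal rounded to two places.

Q → miss, frames [Q]
B → miss, frames [Q, B]
E → miss, frames [Q, B, E]
F → miss, frames [Q, B, E, F]
E → hit
D → miss, evict B, frames [Q, E, F, D]
U → miss, evict F, frames [Q, E, D, U]
E → hit
D → hit
E → hit
D → hit
Q → hit
E → hit
Q → hit
F → miss, evict U, frames [Q, E, D, F]
W → miss, evict F, frames [Q, E, D, W]
Q → hit
D → hit
Hits: 10 of 18 references → 10/18 = 0.5556.

0.56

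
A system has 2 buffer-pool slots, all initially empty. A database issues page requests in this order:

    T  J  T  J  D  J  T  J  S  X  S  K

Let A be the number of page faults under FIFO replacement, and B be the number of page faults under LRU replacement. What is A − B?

Under FIFO: F F . . F . F F F F . F → 8 faults.
Under LRU: F F . . F . F . F F . F → 7 faults.
A − B = 8 − 7 = 1.

1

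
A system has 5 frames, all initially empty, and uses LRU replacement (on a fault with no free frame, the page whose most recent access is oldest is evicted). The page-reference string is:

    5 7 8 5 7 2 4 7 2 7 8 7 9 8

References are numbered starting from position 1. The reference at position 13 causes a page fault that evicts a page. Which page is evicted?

5

pos 1: 5 -> fault, frames {5}
pos 2: 7 -> fault, frames {5,7}
pos 3: 8 -> fault, frames {5,7,8}
pos 4: 5 -> hit
pos 5: 7 -> hit
pos 6: 2 -> fault, frames {8,5,7,2}
pos 7: 4 -> fault, frames {8,5,7,2,4}
pos 8: 7 -> hit
pos 9: 2 -> hit
pos 10: 7 -> hit
pos 11: 8 -> hit
pos 12: 7 -> hit
pos 13: 9 -> fault, evict 5, frames {4,2,8,7,9}
At position 13, page 5 is evicted.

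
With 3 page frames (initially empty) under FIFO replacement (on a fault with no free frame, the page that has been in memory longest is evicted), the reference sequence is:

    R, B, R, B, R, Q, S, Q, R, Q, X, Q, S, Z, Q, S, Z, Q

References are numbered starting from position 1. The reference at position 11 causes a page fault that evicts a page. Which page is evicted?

Q

pos 1: R: fault, frames [R]
pos 2: B: fault, frames [R, B]
pos 3: R: hit
pos 4: B: hit
pos 5: R: hit
pos 6: Q: fault, frames [R, B, Q]
pos 7: S: fault, evict R, frames [B, Q, S]
pos 8: Q: hit
pos 9: R: fault, evict B, frames [Q, S, R]
pos 10: Q: hit
pos 11: X: fault, evict Q, frames [S, R, X]
At position 11, page Q is evicted.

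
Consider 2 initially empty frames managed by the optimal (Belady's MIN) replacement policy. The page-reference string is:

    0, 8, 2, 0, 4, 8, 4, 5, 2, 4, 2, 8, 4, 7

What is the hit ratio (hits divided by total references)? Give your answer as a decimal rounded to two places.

0.36

0 → fault, frames {0}
8 → fault, frames {0,8}
2 → fault, evict 8, frames {0,2}
0 → hit
4 → fault, evict 0, frames {2,4}
8 → fault, evict 2, frames {4,8}
4 → hit
5 → fault, evict 8, frames {4,5}
2 → fault, evict 5, frames {4,2}
4 → hit
2 → hit
8 → fault, evict 2, frames {4,8}
4 → hit
7 → fault, evict 8, frames {4,7}
Hits: 5 of 14 references → 5/14 = 0.3571.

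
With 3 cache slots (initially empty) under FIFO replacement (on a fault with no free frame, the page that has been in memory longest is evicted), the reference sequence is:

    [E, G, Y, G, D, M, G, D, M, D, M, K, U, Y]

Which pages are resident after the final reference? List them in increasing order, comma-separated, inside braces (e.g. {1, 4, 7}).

E: fault, frames [E]
G: fault, frames [E, G]
Y: fault, frames [E, G, Y]
G: hit
D: fault, evict E, frames [G, Y, D]
M: fault, evict G, frames [Y, D, M]
G: fault, evict Y, frames [D, M, G]
D: hit
M: hit
D: hit
M: hit
K: fault, evict D, frames [M, G, K]
U: fault, evict M, frames [G, K, U]
Y: fault, evict G, frames [K, U, Y]

{K, U, Y}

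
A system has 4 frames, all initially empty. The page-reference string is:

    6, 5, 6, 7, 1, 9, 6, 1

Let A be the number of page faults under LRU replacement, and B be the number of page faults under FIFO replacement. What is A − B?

Under LRU: F F . F F F . . → 5 faults.
Under FIFO: F F . F F F F . → 6 faults.
A − B = 5 − 6 = -1.

-1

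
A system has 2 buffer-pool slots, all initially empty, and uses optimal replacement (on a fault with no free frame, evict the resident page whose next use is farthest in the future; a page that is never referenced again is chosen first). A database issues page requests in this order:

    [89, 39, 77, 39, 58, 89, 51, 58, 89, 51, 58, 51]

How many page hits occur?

89: miss, frames {89}
39: miss, frames {89,39}
77: miss, evict 89, frames {39,77}
39: hit
58: miss, evict 77, frames {39,58}
89: miss, evict 39, frames {58,89}
51: miss, evict 89, frames {58,51}
58: hit
89: miss, evict 58, frames {51,89}
51: hit
58: miss, evict 89, frames {51,58}
51: hit
Hits: 4.

4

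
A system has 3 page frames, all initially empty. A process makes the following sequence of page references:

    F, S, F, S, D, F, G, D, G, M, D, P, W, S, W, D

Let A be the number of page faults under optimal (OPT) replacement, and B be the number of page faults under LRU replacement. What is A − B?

-2

Under OPT: F F . . F . F . . F . F F . . . → 7 faults.
Under LRU: F F . . F . F . . F . F F F . F → 9 faults.
A − B = 7 − 9 = -2.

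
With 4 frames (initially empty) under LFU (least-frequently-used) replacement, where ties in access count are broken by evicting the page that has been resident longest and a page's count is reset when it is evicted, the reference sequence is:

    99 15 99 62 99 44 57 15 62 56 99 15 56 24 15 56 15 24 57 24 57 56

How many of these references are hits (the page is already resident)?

10

99: fault, frames [99]
15: fault, frames [99, 15]
99: hit
62: fault, frames [99, 15, 62]
99: hit
44: fault, frames [99, 15, 62, 44]
57: fault, evict 15, frames [99, 62, 44, 57]
15: fault, evict 62, frames [99, 44, 57, 15]
62: fault, evict 44, frames [99, 57, 15, 62]
56: fault, evict 57, frames [99, 15, 62, 56]
99: hit
15: hit
56: hit
24: fault, evict 62, frames [99, 15, 56, 24]
15: hit
56: hit
15: hit
24: hit
57: fault, evict 24, frames [99, 15, 56, 57]
24: fault, evict 57, frames [99, 15, 56, 24]
57: fault, evict 24, frames [99, 15, 56, 57]
56: hit
Hits: 10.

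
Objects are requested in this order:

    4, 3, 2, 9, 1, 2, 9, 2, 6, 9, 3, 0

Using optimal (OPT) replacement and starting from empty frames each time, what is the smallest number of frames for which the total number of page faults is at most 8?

3

f=1: 12 faults
f=2: 9 faults
f=3: 8 faults
f=4: 7 faults
f=5: 7 faults
f=6: 7 faults
f=7: 7 faults
Smallest f with faults ≤ 8 is 3.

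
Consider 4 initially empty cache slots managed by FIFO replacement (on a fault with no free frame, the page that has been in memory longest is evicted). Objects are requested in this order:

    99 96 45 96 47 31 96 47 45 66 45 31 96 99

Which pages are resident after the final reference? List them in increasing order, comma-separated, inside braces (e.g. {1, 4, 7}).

{31, 66, 96, 99}

99 → fault, frames (99)
96 → fault, frames (99 96)
45 → fault, frames (99 96 45)
96 → hit
47 → fault, frames (99 96 45 47)
31 → fault, evict 99, frames (96 45 47 31)
96 → hit
47 → hit
45 → hit
66 → fault, evict 96, frames (45 47 31 66)
45 → hit
31 → hit
96 → fault, evict 45, frames (47 31 66 96)
99 → fault, evict 47, frames (31 66 96 99)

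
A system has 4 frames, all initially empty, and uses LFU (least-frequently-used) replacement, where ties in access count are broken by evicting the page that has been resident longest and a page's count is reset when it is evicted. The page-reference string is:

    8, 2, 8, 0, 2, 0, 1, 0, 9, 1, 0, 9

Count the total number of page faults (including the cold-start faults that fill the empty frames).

8: miss, frames {8}
2: miss, frames {8,2}
8: hit
0: miss, frames {8,2,0}
2: hit
0: hit
1: miss, frames {8,2,0,1}
0: hit
9: miss, evict 1, frames {8,2,0,9}
1: miss, evict 9, frames {8,2,0,1}
0: hit
9: miss, evict 1, frames {8,2,0,9}
Page faults: 7.

7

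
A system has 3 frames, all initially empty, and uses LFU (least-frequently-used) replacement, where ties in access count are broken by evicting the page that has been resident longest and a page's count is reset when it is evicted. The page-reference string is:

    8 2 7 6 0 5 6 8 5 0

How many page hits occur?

2

8: miss, frames {8}
2: miss, frames {8,2}
7: miss, frames {8,2,7}
6: miss, evict 8, frames {2,7,6}
0: miss, evict 2, frames {7,6,0}
5: miss, evict 7, frames {6,0,5}
6: hit
8: miss, evict 0, frames {6,5,8}
5: hit
0: miss, evict 8, frames {6,5,0}
Hits: 2.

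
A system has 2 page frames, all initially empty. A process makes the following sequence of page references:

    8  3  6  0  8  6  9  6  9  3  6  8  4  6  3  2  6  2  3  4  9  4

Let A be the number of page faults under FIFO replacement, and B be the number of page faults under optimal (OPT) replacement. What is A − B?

4

Under FIFO: F F F F F F F . . F F F F F F F F . F F F . → 18 faults.
Under OPT: F F F F . F F . . F . F F . F F . . F F F . → 14 faults.
A − B = 18 − 14 = 4.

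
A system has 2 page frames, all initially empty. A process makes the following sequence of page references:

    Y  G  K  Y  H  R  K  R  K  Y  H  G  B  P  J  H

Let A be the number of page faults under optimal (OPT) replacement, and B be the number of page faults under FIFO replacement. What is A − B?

-3

Under OPT: F F F . F F . . . F F F F F F . → 11 faults.
Under FIFO: F F F F F F F . . F F F F F F F → 14 faults.
A − B = 11 − 14 = -3.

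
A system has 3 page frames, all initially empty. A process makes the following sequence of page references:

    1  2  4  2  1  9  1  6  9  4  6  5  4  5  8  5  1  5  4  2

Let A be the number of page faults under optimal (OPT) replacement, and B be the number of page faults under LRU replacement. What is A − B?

-2

Under OPT: F F F . . F . F . . . F . . F . F . . F → 9 faults.
Under LRU: F F F . . F . F . F . F . . F . F . F F → 11 faults.
A − B = 9 − 11 = -2.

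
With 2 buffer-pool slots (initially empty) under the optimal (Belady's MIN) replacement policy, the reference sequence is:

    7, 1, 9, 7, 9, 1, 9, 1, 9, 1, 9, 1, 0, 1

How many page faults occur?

7: fault, frames {7}
1: fault, frames {7,1}
9: fault, evict 1, frames {7,9}
7: hit
9: hit
1: fault, evict 7, frames {9,1}
9: hit
1: hit
9: hit
1: hit
9: hit
1: hit
0: fault, evict 9, frames {1,0}
1: hit
Page faults: 5.

5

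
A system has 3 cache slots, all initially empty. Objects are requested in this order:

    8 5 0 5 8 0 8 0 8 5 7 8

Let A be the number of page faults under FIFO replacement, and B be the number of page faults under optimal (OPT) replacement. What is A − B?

Under FIFO: F F F . . . . . . . F F → 5 faults.
Under OPT: F F F . . . . . . . F . → 4 faults.
A − B = 5 − 4 = 1.

1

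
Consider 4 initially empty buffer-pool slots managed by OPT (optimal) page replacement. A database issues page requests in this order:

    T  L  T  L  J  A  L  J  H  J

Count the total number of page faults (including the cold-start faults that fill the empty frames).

T -> miss, frames {T}
L -> miss, frames {T,L}
T -> hit
L -> hit
J -> miss, frames {T,L,J}
A -> miss, frames {T,L,J,A}
L -> hit
J -> hit
H -> miss, evict A, frames {T,L,J,H}
J -> hit
Page faults: 5.

5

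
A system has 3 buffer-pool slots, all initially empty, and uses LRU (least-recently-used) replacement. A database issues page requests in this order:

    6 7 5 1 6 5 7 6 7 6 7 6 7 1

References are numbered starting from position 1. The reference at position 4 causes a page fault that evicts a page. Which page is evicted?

6

pos 1: 6: fault, frames {6}
pos 2: 7: fault, frames {6,7}
pos 3: 5: fault, frames {6,7,5}
pos 4: 1: fault, evict 6, frames {7,5,1}
At position 4, page 6 is evicted.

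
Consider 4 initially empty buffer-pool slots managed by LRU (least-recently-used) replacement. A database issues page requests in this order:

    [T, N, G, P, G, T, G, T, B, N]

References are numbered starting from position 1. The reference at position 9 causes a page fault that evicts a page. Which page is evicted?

N

pos 1: T: fault, frames [T]
pos 2: N: fault, frames [T, N]
pos 3: G: fault, frames [T, N, G]
pos 4: P: fault, frames [T, N, G, P]
pos 5: G: hit
pos 6: T: hit
pos 7: G: hit
pos 8: T: hit
pos 9: B: fault, evict N, frames [P, G, T, B]
At position 9, page N is evicted.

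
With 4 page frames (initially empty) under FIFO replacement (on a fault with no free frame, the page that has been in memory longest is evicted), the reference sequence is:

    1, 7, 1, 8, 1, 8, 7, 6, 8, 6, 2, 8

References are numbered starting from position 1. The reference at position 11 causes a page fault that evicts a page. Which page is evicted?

1

pos 1: 1 → miss, frames {1}
pos 2: 7 → miss, frames {1,7}
pos 3: 1 → hit
pos 4: 8 → miss, frames {1,7,8}
pos 5: 1 → hit
pos 6: 8 → hit
pos 7: 7 → hit
pos 8: 6 → miss, frames {1,7,8,6}
pos 9: 8 → hit
pos 10: 6 → hit
pos 11: 2 → miss, evict 1, frames {7,8,6,2}
At position 11, page 1 is evicted.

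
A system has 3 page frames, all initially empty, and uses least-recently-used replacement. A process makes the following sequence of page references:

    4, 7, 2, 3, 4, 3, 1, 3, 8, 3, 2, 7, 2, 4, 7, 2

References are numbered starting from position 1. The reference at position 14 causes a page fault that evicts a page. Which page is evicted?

3

pos 1: 4 → miss, frames {4}
pos 2: 7 → miss, frames {4,7}
pos 3: 2 → miss, frames {4,7,2}
pos 4: 3 → miss, evict 4, frames {7,2,3}
pos 5: 4 → miss, evict 7, frames {2,3,4}
pos 6: 3 → hit
pos 7: 1 → miss, evict 2, frames {4,3,1}
pos 8: 3 → hit
pos 9: 8 → miss, evict 4, frames {1,3,8}
pos 10: 3 → hit
pos 11: 2 → miss, evict 1, frames {8,3,2}
pos 12: 7 → miss, evict 8, frames {3,2,7}
pos 13: 2 → hit
pos 14: 4 → miss, evict 3, frames {7,2,4}
At position 14, page 3 is evicted.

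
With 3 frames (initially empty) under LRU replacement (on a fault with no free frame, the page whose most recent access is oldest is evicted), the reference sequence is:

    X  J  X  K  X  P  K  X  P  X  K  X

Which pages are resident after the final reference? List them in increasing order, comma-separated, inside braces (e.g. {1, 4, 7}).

X → fault, frames {X}
J → fault, frames {X,J}
X → hit
K → fault, frames {J,X,K}
X → hit
P → fault, evict J, frames {K,X,P}
K → hit
X → hit
P → hit
X → hit
K → hit
X → hit

{K, P, X}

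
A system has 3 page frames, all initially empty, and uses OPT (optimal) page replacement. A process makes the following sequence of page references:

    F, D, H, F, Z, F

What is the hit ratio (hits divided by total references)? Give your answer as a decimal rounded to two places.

0.33

F: miss, frames {F}
D: miss, frames {F,D}
H: miss, frames {F,D,H}
F: hit
Z: miss, evict H, frames {F,D,Z}
F: hit
Hits: 2 of 6 references → 2/6 = 0.3333.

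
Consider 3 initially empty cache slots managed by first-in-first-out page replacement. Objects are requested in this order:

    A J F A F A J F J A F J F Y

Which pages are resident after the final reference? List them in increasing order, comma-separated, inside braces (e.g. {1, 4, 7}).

A -> miss, frames [A]
J -> miss, frames [A, J]
F -> miss, frames [A, J, F]
A -> hit
F -> hit
A -> hit
J -> hit
F -> hit
J -> hit
A -> hit
F -> hit
J -> hit
F -> hit
Y -> miss, evict A, frames [J, F, Y]

{F, J, Y}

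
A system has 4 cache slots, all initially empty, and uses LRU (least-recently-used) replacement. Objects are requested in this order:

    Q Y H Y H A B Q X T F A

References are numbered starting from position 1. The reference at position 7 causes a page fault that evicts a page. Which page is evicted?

Q

pos 1: Q → fault, frames [Q]
pos 2: Y → fault, frames [Q, Y]
pos 3: H → fault, frames [Q, Y, H]
pos 4: Y → hit
pos 5: H → hit
pos 6: A → fault, frames [Q, Y, H, A]
pos 7: B → fault, evict Q, frames [Y, H, A, B]
At position 7, page Q is evicted.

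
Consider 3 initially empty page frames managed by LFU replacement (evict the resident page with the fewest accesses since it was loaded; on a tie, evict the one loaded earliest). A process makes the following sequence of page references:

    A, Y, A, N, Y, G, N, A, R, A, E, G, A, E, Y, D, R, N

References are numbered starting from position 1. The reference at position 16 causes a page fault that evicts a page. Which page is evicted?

pos 1: A -> fault, frames {A}
pos 2: Y -> fault, frames {A,Y}
pos 3: A -> hit
pos 4: N -> fault, frames {A,Y,N}
pos 5: Y -> hit
pos 6: G -> fault, evict N, frames {A,Y,G}
pos 7: N -> fault, evict G, frames {A,Y,N}
pos 8: A -> hit
pos 9: R -> fault, evict N, frames {A,Y,R}
pos 10: A -> hit
pos 11: E -> fault, evict R, frames {A,Y,E}
pos 12: G -> fault, evict E, frames {A,Y,G}
pos 13: A -> hit
pos 14: E -> fault, evict G, frames {A,Y,E}
pos 15: Y -> hit
pos 16: D -> fault, evict E, frames {A,Y,D}
At position 16, page E is evicted.

E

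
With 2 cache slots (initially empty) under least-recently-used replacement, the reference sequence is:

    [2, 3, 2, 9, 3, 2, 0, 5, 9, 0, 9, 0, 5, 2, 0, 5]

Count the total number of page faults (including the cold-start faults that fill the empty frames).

13

2: fault, frames (2)
3: fault, frames (2 3)
2: hit
9: fault, evict 3, frames (2 9)
3: fault, evict 2, frames (9 3)
2: fault, evict 9, frames (3 2)
0: fault, evict 3, frames (2 0)
5: fault, evict 2, frames (0 5)
9: fault, evict 0, frames (5 9)
0: fault, evict 5, frames (9 0)
9: hit
0: hit
5: fault, evict 9, frames (0 5)
2: fault, evict 0, frames (5 2)
0: fault, evict 5, frames (2 0)
5: fault, evict 2, frames (0 5)
Page faults: 13.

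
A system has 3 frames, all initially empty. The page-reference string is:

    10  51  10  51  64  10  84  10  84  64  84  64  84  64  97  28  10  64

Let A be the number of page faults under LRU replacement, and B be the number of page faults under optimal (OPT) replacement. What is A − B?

2

Under LRU: F F . . F . F . . . . . . . F F F F → 8 faults.
Under OPT: F F . . F . F . . . . . . . F F . . → 6 faults.
A − B = 8 − 6 = 2.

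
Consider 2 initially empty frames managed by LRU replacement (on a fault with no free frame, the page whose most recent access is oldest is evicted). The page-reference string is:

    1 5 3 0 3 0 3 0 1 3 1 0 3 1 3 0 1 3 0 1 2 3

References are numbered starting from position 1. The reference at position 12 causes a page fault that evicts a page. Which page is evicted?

3

pos 1: 1: fault, frames (1)
pos 2: 5: fault, frames (1 5)
pos 3: 3: fault, evict 1, frames (5 3)
pos 4: 0: fault, evict 5, frames (3 0)
pos 5: 3: hit
pos 6: 0: hit
pos 7: 3: hit
pos 8: 0: hit
pos 9: 1: fault, evict 3, frames (0 1)
pos 10: 3: fault, evict 0, frames (1 3)
pos 11: 1: hit
pos 12: 0: fault, evict 3, frames (1 0)
At position 12, page 3 is evicted.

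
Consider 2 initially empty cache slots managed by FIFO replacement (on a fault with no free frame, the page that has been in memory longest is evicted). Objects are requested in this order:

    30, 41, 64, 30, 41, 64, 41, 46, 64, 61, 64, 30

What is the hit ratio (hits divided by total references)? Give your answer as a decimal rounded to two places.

30 -> fault, frames (30)
41 -> fault, frames (30 41)
64 -> fault, evict 30, frames (41 64)
30 -> fault, evict 41, frames (64 30)
41 -> fault, evict 64, frames (30 41)
64 -> fault, evict 30, frames (41 64)
41 -> hit
46 -> fault, evict 41, frames (64 46)
64 -> hit
61 -> fault, evict 64, frames (46 61)
64 -> fault, evict 46, frames (61 64)
30 -> fault, evict 61, frames (64 30)
Hits: 2 of 12 references → 2/12 = 0.1667.

0.17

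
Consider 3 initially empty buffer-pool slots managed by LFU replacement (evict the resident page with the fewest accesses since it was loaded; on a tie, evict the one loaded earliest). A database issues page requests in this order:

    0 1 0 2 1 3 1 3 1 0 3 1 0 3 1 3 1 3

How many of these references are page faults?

0 → miss, frames {0}
1 → miss, frames {0,1}
0 → hit
2 → miss, frames {0,1,2}
1 → hit
3 → miss, evict 2, frames {0,1,3}
1 → hit
3 → hit
1 → hit
0 → hit
3 → hit
1 → hit
0 → hit
3 → hit
1 → hit
3 → hit
1 → hit
3 → hit
Page faults: 4.

4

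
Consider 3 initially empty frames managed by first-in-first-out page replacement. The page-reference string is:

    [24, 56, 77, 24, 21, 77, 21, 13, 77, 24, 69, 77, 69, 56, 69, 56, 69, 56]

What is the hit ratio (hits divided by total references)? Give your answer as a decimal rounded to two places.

24 -> miss, frames (24)
56 -> miss, frames (24 56)
77 -> miss, frames (24 56 77)
24 -> hit
21 -> miss, evict 24, frames (56 77 21)
77 -> hit
21 -> hit
13 -> miss, evict 56, frames (77 21 13)
77 -> hit
24 -> miss, evict 77, frames (21 13 24)
69 -> miss, evict 21, frames (13 24 69)
77 -> miss, evict 13, frames (24 69 77)
69 -> hit
56 -> miss, evict 24, frames (69 77 56)
69 -> hit
56 -> hit
69 -> hit
56 -> hit
Hits: 9 of 18 references → 9/18 = 0.5000.

0.50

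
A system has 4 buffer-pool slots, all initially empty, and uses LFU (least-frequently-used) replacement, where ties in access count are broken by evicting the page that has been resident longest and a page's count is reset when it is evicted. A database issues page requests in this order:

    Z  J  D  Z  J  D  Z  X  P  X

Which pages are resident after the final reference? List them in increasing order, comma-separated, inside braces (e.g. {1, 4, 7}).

{D, J, X, Z}

Z: miss, frames [Z]
J: miss, frames [Z, J]
D: miss, frames [Z, J, D]
Z: hit
J: hit
D: hit
Z: hit
X: miss, frames [Z, J, D, X]
P: miss, evict X, frames [Z, J, D, P]
X: miss, evict P, frames [Z, J, D, X]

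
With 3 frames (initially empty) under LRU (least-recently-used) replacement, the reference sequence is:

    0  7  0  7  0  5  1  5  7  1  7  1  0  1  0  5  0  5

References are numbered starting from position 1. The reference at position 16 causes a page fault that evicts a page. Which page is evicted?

pos 1: 0 -> fault, frames [0]
pos 2: 7 -> fault, frames [0, 7]
pos 3: 0 -> hit
pos 4: 7 -> hit
pos 5: 0 -> hit
pos 6: 5 -> fault, frames [7, 0, 5]
pos 7: 1 -> fault, evict 7, frames [0, 5, 1]
pos 8: 5 -> hit
pos 9: 7 -> fault, evict 0, frames [1, 5, 7]
pos 10: 1 -> hit
pos 11: 7 -> hit
pos 12: 1 -> hit
pos 13: 0 -> fault, evict 5, frames [7, 1, 0]
pos 14: 1 -> hit
pos 15: 0 -> hit
pos 16: 5 -> fault, evict 7, frames [1, 0, 5]
At position 16, page 7 is evicted.

7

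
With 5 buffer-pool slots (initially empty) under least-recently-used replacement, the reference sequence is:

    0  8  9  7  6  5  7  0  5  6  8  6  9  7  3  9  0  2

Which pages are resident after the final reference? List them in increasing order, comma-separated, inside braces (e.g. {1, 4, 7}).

{0, 2, 3, 7, 9}

0: fault, frames {0}
8: fault, frames {0,8}
9: fault, frames {0,8,9}
7: fault, frames {0,8,9,7}
6: fault, frames {0,8,9,7,6}
5: fault, evict 0, frames {8,9,7,6,5}
7: hit
0: fault, evict 8, frames {9,6,5,7,0}
5: hit
6: hit
8: fault, evict 9, frames {7,0,5,6,8}
6: hit
9: fault, evict 7, frames {0,5,8,6,9}
7: fault, evict 0, frames {5,8,6,9,7}
3: fault, evict 5, frames {8,6,9,7,3}
9: hit
0: fault, evict 8, frames {6,7,3,9,0}
2: fault, evict 6, frames {7,3,9,0,2}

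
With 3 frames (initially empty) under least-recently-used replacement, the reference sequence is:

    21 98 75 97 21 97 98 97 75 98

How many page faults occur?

21 → miss, frames (21)
98 → miss, frames (21 98)
75 → miss, frames (21 98 75)
97 → miss, evict 21, frames (98 75 97)
21 → miss, evict 98, frames (75 97 21)
97 → hit
98 → miss, evict 75, frames (21 97 98)
97 → hit
75 → miss, evict 21, frames (98 97 75)
98 → hit
Page faults: 7.

7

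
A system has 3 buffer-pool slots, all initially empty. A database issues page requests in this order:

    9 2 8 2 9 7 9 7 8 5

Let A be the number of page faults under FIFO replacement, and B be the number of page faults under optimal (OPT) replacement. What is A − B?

Under FIFO: F F F . . F F . . F → 6 faults.
Under OPT: F F F . . F . . . F → 5 faults.
A − B = 6 − 5 = 1.

1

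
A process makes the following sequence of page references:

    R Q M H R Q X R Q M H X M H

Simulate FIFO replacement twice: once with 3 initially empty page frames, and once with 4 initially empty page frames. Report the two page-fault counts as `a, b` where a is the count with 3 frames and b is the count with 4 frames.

9, 10

3 frames: F F F F F F F . . F F . . . → 9 faults.
4 frames: F F F F . . F F F F F F . . → 10 faults.
10 > 9: adding a frame increased faults — Belady's anomaly.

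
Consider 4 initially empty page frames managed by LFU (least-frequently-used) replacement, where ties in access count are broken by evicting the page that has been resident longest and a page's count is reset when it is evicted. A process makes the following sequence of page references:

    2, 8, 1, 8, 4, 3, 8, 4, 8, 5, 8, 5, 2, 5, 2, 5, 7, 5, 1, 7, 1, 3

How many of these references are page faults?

2 -> fault, frames (2)
8 -> fault, frames (2 8)
1 -> fault, frames (2 8 1)
8 -> hit
4 -> fault, frames (2 8 1 4)
3 -> fault, evict 2, frames (8 1 4 3)
8 -> hit
4 -> hit
8 -> hit
5 -> fault, evict 1, frames (8 4 3 5)
8 -> hit
5 -> hit
2 -> fault, evict 3, frames (8 4 5 2)
5 -> hit
2 -> hit
5 -> hit
7 -> fault, evict 4, frames (8 5 2 7)
5 -> hit
1 -> fault, evict 7, frames (8 5 2 1)
7 -> fault, evict 1, frames (8 5 2 7)
1 -> fault, evict 7, frames (8 5 2 1)
3 -> fault, evict 1, frames (8 5 2 3)
Page faults: 12.

12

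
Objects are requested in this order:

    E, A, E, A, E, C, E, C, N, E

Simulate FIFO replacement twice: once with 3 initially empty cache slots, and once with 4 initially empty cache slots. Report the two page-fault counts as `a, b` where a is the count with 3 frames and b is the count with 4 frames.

5, 4

3 frames: F F . . . F . . F F → 5 faults.
4 frames: F F . . . F . . F . → 4 faults.
4 < 5: adding a frame reduced faults, as is typical.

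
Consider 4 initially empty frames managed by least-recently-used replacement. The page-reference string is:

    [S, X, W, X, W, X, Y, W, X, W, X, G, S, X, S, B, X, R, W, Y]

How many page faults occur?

10

S -> miss, frames [S]
X -> miss, frames [S, X]
W -> miss, frames [S, X, W]
X -> hit
W -> hit
X -> hit
Y -> miss, frames [S, W, X, Y]
W -> hit
X -> hit
W -> hit
X -> hit
G -> miss, evict S, frames [Y, W, X, G]
S -> miss, evict Y, frames [W, X, G, S]
X -> hit
S -> hit
B -> miss, evict W, frames [G, X, S, B]
X -> hit
R -> miss, evict G, frames [S, B, X, R]
W -> miss, evict S, frames [B, X, R, W]
Y -> miss, evict B, frames [X, R, W, Y]
Page faults: 10.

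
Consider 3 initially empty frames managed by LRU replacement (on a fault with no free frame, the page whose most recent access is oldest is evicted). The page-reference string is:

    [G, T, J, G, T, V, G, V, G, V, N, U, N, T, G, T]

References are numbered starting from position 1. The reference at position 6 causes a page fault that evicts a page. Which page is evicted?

J

pos 1: G: fault, frames {G}
pos 2: T: fault, frames {G,T}
pos 3: J: fault, frames {G,T,J}
pos 4: G: hit
pos 5: T: hit
pos 6: V: fault, evict J, frames {G,T,V}
At position 6, page J is evicted.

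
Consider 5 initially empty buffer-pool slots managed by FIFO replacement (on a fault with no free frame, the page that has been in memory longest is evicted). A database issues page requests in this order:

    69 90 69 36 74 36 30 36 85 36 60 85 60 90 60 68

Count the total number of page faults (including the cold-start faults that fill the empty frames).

69 → fault, frames [69]
90 → fault, frames [69, 90]
69 → hit
36 → fault, frames [69, 90, 36]
74 → fault, frames [69, 90, 36, 74]
36 → hit
30 → fault, frames [69, 90, 36, 74, 30]
36 → hit
85 → fault, evict 69, frames [90, 36, 74, 30, 85]
36 → hit
60 → fault, evict 90, frames [36, 74, 30, 85, 60]
85 → hit
60 → hit
90 → fault, evict 36, frames [74, 30, 85, 60, 90]
60 → hit
68 → fault, evict 74, frames [30, 85, 60, 90, 68]
Page faults: 9.

9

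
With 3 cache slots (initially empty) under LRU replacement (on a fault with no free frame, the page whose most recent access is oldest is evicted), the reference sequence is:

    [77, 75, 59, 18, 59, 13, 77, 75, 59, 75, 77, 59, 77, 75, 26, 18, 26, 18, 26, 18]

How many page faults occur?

10

77: miss, frames (77)
75: miss, frames (77 75)
59: miss, frames (77 75 59)
18: miss, evict 77, frames (75 59 18)
59: hit
13: miss, evict 75, frames (18 59 13)
77: miss, evict 18, frames (59 13 77)
75: miss, evict 59, frames (13 77 75)
59: miss, evict 13, frames (77 75 59)
75: hit
77: hit
59: hit
77: hit
75: hit
26: miss, evict 59, frames (77 75 26)
18: miss, evict 77, frames (75 26 18)
26: hit
18: hit
26: hit
18: hit
Page faults: 10.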